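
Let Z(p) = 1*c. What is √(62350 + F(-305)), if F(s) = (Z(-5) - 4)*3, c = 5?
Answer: √62353 ≈ 249.71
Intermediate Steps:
Z(p) = 5 (Z(p) = 1*5 = 5)
F(s) = 3 (F(s) = (5 - 4)*3 = 1*3 = 3)
√(62350 + F(-305)) = √(62350 + 3) = √62353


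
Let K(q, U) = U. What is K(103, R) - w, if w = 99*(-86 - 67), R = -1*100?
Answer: 15047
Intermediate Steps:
R = -100
w = -15147 (w = 99*(-153) = -15147)
K(103, R) - w = -100 - 1*(-15147) = -100 + 15147 = 15047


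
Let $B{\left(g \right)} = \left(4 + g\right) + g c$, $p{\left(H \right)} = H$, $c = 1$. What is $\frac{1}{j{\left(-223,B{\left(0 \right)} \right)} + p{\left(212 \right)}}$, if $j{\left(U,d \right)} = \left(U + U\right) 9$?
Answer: $- \frac{1}{3802} \approx -0.00026302$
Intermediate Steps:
$B{\left(g \right)} = 4 + 2 g$ ($B{\left(g \right)} = \left(4 + g\right) + g 1 = \left(4 + g\right) + g = 4 + 2 g$)
$j{\left(U,d \right)} = 18 U$ ($j{\left(U,d \right)} = 2 U 9 = 18 U$)
$\frac{1}{j{\left(-223,B{\left(0 \right)} \right)} + p{\left(212 \right)}} = \frac{1}{18 \left(-223\right) + 212} = \frac{1}{-4014 + 212} = \frac{1}{-3802} = - \frac{1}{3802}$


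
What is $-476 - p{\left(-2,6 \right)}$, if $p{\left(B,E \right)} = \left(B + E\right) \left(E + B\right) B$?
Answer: $-444$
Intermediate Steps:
$p{\left(B,E \right)} = B \left(B + E\right)^{2}$ ($p{\left(B,E \right)} = \left(B + E\right) \left(B + E\right) B = \left(B + E\right)^{2} B = B \left(B + E\right)^{2}$)
$-476 - p{\left(-2,6 \right)} = -476 - - 2 \left(-2 + 6\right)^{2} = -476 - - 2 \cdot 4^{2} = -476 - \left(-2\right) 16 = -476 - -32 = -476 + 32 = -444$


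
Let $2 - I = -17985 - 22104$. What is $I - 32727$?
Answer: $7364$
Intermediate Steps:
$I = 40091$ ($I = 2 - \left(-17985 - 22104\right) = 2 - -40089 = 2 + 40089 = 40091$)
$I - 32727 = 40091 - 32727 = 7364$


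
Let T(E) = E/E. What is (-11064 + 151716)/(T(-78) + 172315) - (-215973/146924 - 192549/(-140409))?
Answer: 11783144061103/12879654479556 ≈ 0.91486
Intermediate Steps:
T(E) = 1
(-11064 + 151716)/(T(-78) + 172315) - (-215973/146924 - 192549/(-140409)) = (-11064 + 151716)/(1 + 172315) - (-215973/146924 - 192549/(-140409)) = 140652/172316 - (-215973*1/146924 - 192549*(-1/140409)) = 140652*(1/172316) - (-215973/146924 + 64183/46803) = 35163/43079 - 1*(-678161227/6876483972) = 35163/43079 + 678161227/6876483972 = 11783144061103/12879654479556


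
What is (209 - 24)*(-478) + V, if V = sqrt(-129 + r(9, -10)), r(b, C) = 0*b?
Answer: -88430 + I*sqrt(129) ≈ -88430.0 + 11.358*I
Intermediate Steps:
r(b, C) = 0
V = I*sqrt(129) (V = sqrt(-129 + 0) = sqrt(-129) = I*sqrt(129) ≈ 11.358*I)
(209 - 24)*(-478) + V = (209 - 24)*(-478) + I*sqrt(129) = 185*(-478) + I*sqrt(129) = -88430 + I*sqrt(129)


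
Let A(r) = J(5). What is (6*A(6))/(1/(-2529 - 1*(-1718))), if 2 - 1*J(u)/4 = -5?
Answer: -136248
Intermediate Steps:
J(u) = 28 (J(u) = 8 - 4*(-5) = 8 + 20 = 28)
A(r) = 28
(6*A(6))/(1/(-2529 - 1*(-1718))) = (6*28)/(1/(-2529 - 1*(-1718))) = 168/(1/(-2529 + 1718)) = 168/(1/(-811)) = 168/(-1/811) = 168*(-811) = -136248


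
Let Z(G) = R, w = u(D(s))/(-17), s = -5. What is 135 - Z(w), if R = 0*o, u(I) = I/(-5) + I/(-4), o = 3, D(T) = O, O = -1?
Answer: 135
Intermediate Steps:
D(T) = -1
u(I) = -9*I/20 (u(I) = I*(-⅕) + I*(-¼) = -I/5 - I/4 = -9*I/20)
w = -9/340 (w = -9/20*(-1)/(-17) = (9/20)*(-1/17) = -9/340 ≈ -0.026471)
R = 0 (R = 0*3 = 0)
Z(G) = 0
135 - Z(w) = 135 - 1*0 = 135 + 0 = 135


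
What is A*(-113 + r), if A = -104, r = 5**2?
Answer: 9152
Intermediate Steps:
r = 25
A*(-113 + r) = -104*(-113 + 25) = -104*(-88) = 9152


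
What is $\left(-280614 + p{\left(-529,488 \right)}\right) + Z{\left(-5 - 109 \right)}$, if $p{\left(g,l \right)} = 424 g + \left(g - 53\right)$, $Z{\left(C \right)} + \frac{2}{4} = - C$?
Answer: $- \frac{1010757}{2} \approx -5.0538 \cdot 10^{5}$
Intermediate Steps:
$Z{\left(C \right)} = - \frac{1}{2} - C$
$p{\left(g,l \right)} = -53 + 425 g$ ($p{\left(g,l \right)} = 424 g + \left(g - 53\right) = 424 g + \left(-53 + g\right) = -53 + 425 g$)
$\left(-280614 + p{\left(-529,488 \right)}\right) + Z{\left(-5 - 109 \right)} = \left(-280614 + \left(-53 + 425 \left(-529\right)\right)\right) - - \frac{227}{2} = \left(-280614 - 224878\right) - - \frac{227}{2} = \left(-280614 - 224878\right) + \left(- \frac{1}{2} + 114\right) = -505492 + \frac{227}{2} = - \frac{1010757}{2}$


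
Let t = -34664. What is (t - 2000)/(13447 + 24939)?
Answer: -18332/19193 ≈ -0.95514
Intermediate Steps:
(t - 2000)/(13447 + 24939) = (-34664 - 2000)/(13447 + 24939) = -36664/38386 = -36664*1/38386 = -18332/19193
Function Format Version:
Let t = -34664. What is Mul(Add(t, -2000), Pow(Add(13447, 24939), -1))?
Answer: Rational(-18332, 19193) ≈ -0.95514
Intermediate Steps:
Mul(Add(t, -2000), Pow(Add(13447, 24939), -1)) = Mul(Add(-34664, -2000), Pow(Add(13447, 24939), -1)) = Mul(-36664, Pow(38386, -1)) = Mul(-36664, Rational(1, 38386)) = Rational(-18332, 19193)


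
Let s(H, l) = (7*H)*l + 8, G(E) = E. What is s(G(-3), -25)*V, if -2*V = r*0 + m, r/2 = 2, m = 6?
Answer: -1599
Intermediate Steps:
r = 4 (r = 2*2 = 4)
s(H, l) = 8 + 7*H*l (s(H, l) = 7*H*l + 8 = 8 + 7*H*l)
V = -3 (V = -(4*0 + 6)/2 = -(0 + 6)/2 = -½*6 = -3)
s(G(-3), -25)*V = (8 + 7*(-3)*(-25))*(-3) = (8 + 525)*(-3) = 533*(-3) = -1599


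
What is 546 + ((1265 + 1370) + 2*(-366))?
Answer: 2449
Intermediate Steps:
546 + ((1265 + 1370) + 2*(-366)) = 546 + (2635 - 732) = 546 + 1903 = 2449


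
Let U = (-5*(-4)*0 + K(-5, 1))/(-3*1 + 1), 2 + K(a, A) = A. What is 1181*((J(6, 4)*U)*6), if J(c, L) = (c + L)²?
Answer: 354300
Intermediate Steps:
K(a, A) = -2 + A
J(c, L) = (L + c)²
U = ½ (U = (-5*(-4)*0 + (-2 + 1))/(-3*1 + 1) = (20*0 - 1)/(-3 + 1) = (0 - 1)/(-2) = -1*(-½) = ½ ≈ 0.50000)
1181*((J(6, 4)*U)*6) = 1181*(((4 + 6)²*(½))*6) = 1181*((10²*(½))*6) = 1181*((100*(½))*6) = 1181*(50*6) = 1181*300 = 354300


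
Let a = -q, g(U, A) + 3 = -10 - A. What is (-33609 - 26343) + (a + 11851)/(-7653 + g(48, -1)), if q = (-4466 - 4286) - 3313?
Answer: -153185332/2555 ≈ -59955.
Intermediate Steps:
g(U, A) = -13 - A (g(U, A) = -3 + (-10 - A) = -13 - A)
q = -12065 (q = -8752 - 3313 = -12065)
a = 12065 (a = -1*(-12065) = 12065)
(-33609 - 26343) + (a + 11851)/(-7653 + g(48, -1)) = (-33609 - 26343) + (12065 + 11851)/(-7653 + (-13 - 1*(-1))) = -59952 + 23916/(-7653 + (-13 + 1)) = -59952 + 23916/(-7653 - 12) = -59952 + 23916/(-7665) = -59952 + 23916*(-1/7665) = -59952 - 7972/2555 = -153185332/2555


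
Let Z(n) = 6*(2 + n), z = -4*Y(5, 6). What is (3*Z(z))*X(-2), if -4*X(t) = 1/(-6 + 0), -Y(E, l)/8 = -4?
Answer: -189/2 ≈ -94.500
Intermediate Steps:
Y(E, l) = 32 (Y(E, l) = -8*(-4) = 32)
X(t) = 1/24 (X(t) = -1/(4*(-6 + 0)) = -1/4/(-6) = -1/4*(-1/6) = 1/24)
z = -128 (z = -4*32 = -128)
Z(n) = 12 + 6*n
(3*Z(z))*X(-2) = (3*(12 + 6*(-128)))*(1/24) = (3*(12 - 768))*(1/24) = (3*(-756))*(1/24) = -2268*1/24 = -189/2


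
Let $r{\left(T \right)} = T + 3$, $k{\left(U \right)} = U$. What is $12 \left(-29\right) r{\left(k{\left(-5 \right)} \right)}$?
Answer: $696$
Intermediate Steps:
$r{\left(T \right)} = 3 + T$
$12 \left(-29\right) r{\left(k{\left(-5 \right)} \right)} = 12 \left(-29\right) \left(3 - 5\right) = \left(-348\right) \left(-2\right) = 696$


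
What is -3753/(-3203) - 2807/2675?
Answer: 1048454/8568025 ≈ 0.12237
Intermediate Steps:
-3753/(-3203) - 2807/2675 = -3753*(-1/3203) - 2807*1/2675 = 3753/3203 - 2807/2675 = 1048454/8568025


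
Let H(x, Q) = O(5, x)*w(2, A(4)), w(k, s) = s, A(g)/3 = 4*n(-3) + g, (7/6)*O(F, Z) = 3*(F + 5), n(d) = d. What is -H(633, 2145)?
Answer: 4320/7 ≈ 617.14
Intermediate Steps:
O(F, Z) = 90/7 + 18*F/7 (O(F, Z) = 6*(3*(F + 5))/7 = 6*(3*(5 + F))/7 = 6*(15 + 3*F)/7 = 90/7 + 18*F/7)
A(g) = -36 + 3*g (A(g) = 3*(4*(-3) + g) = 3*(-12 + g) = -36 + 3*g)
H(x, Q) = -4320/7 (H(x, Q) = (90/7 + (18/7)*5)*(-36 + 3*4) = (90/7 + 90/7)*(-36 + 12) = (180/7)*(-24) = -4320/7)
-H(633, 2145) = -1*(-4320/7) = 4320/7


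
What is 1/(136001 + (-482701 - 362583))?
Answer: -1/709283 ≈ -1.4099e-6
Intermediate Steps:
1/(136001 + (-482701 - 362583)) = 1/(136001 - 845284) = 1/(-709283) = -1/709283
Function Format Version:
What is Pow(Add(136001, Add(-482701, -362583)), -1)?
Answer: Rational(-1, 709283) ≈ -1.4099e-6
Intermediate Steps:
Pow(Add(136001, Add(-482701, -362583)), -1) = Pow(Add(136001, -845284), -1) = Pow(-709283, -1) = Rational(-1, 709283)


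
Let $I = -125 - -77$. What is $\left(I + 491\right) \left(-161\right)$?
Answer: $-71323$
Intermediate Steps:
$I = -48$ ($I = -125 + 77 = -48$)
$\left(I + 491\right) \left(-161\right) = \left(-48 + 491\right) \left(-161\right) = 443 \left(-161\right) = -71323$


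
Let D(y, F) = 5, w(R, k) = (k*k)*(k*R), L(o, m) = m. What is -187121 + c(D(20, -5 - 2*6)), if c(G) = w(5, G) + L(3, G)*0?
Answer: -186496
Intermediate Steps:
w(R, k) = R*k³ (w(R, k) = k²*(R*k) = R*k³)
c(G) = 5*G³ (c(G) = 5*G³ + G*0 = 5*G³ + 0 = 5*G³)
-187121 + c(D(20, -5 - 2*6)) = -187121 + 5*5³ = -187121 + 5*125 = -187121 + 625 = -186496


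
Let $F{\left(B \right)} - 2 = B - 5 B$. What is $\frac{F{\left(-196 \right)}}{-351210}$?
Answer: $- \frac{131}{58535} \approx -0.002238$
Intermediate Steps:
$F{\left(B \right)} = 2 - 4 B$ ($F{\left(B \right)} = 2 + \left(B - 5 B\right) = 2 - 4 B$)
$\frac{F{\left(-196 \right)}}{-351210} = \frac{2 - -784}{-351210} = \left(2 + 784\right) \left(- \frac{1}{351210}\right) = 786 \left(- \frac{1}{351210}\right) = - \frac{131}{58535}$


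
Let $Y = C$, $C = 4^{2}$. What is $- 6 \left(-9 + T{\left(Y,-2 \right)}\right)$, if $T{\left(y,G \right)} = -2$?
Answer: $66$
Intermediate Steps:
$C = 16$
$Y = 16$
$- 6 \left(-9 + T{\left(Y,-2 \right)}\right) = - 6 \left(-9 - 2\right) = \left(-6\right) \left(-11\right) = 66$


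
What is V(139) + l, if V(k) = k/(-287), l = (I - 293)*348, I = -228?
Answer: -52035535/287 ≈ -1.8131e+5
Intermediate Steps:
l = -181308 (l = (-228 - 293)*348 = -521*348 = -181308)
V(k) = -k/287 (V(k) = k*(-1/287) = -k/287)
V(139) + l = -1/287*139 - 181308 = -139/287 - 181308 = -52035535/287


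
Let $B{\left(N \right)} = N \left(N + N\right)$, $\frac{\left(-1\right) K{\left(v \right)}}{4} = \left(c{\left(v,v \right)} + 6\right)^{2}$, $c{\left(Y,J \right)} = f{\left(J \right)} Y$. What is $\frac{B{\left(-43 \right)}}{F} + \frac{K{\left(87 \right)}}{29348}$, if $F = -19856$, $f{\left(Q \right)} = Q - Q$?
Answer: $- \frac{13923521}{72841736} \approx -0.19115$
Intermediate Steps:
$f{\left(Q \right)} = 0$
$c{\left(Y,J \right)} = 0$ ($c{\left(Y,J \right)} = 0 Y = 0$)
$K{\left(v \right)} = -144$ ($K{\left(v \right)} = - 4 \left(0 + 6\right)^{2} = - 4 \cdot 6^{2} = \left(-4\right) 36 = -144$)
$B{\left(N \right)} = 2 N^{2}$ ($B{\left(N \right)} = N 2 N = 2 N^{2}$)
$\frac{B{\left(-43 \right)}}{F} + \frac{K{\left(87 \right)}}{29348} = \frac{2 \left(-43\right)^{2}}{-19856} - \frac{144}{29348} = 2 \cdot 1849 \left(- \frac{1}{19856}\right) - \frac{36}{7337} = 3698 \left(- \frac{1}{19856}\right) - \frac{36}{7337} = - \frac{1849}{9928} - \frac{36}{7337} = - \frac{13923521}{72841736}$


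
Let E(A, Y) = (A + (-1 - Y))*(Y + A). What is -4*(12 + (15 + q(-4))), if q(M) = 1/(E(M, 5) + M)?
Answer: -754/7 ≈ -107.71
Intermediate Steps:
E(A, Y) = (A + Y)*(-1 + A - Y) (E(A, Y) = (-1 + A - Y)*(A + Y) = (A + Y)*(-1 + A - Y))
q(M) = 1/(-30 + M²) (q(M) = 1/((M² - M - 1*5 - 1*5²) + M) = 1/((M² - M - 5 - 1*25) + M) = 1/((M² - M - 5 - 25) + M) = 1/((-30 + M² - M) + M) = 1/(-30 + M²))
-4*(12 + (15 + q(-4))) = -4*(12 + (15 + 1/(-30 + (-4)²))) = -4*(12 + (15 + 1/(-30 + 16))) = -4*(12 + (15 + 1/(-14))) = -4*(12 + (15 - 1/14)) = -4*(12 + 209/14) = -4*377/14 = -754/7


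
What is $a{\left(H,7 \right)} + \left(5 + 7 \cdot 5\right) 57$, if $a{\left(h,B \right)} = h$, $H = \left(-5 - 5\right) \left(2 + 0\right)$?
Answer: $2260$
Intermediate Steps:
$H = -20$ ($H = \left(-10\right) 2 = -20$)
$a{\left(H,7 \right)} + \left(5 + 7 \cdot 5\right) 57 = -20 + \left(5 + 7 \cdot 5\right) 57 = -20 + \left(5 + 35\right) 57 = -20 + 40 \cdot 57 = -20 + 2280 = 2260$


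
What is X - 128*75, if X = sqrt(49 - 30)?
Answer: -9600 + sqrt(19) ≈ -9595.6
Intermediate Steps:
X = sqrt(19) ≈ 4.3589
X - 128*75 = sqrt(19) - 128*75 = sqrt(19) - 9600 = -9600 + sqrt(19)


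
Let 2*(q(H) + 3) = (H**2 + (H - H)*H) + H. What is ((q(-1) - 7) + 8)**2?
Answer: 4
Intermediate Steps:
q(H) = -3 + H/2 + H**2/2 (q(H) = -3 + ((H**2 + (H - H)*H) + H)/2 = -3 + ((H**2 + 0*H) + H)/2 = -3 + ((H**2 + 0) + H)/2 = -3 + (H**2 + H)/2 = -3 + (H + H**2)/2 = -3 + (H/2 + H**2/2) = -3 + H/2 + H**2/2)
((q(-1) - 7) + 8)**2 = (((-3 + (1/2)*(-1) + (1/2)*(-1)**2) - 7) + 8)**2 = (((-3 - 1/2 + (1/2)*1) - 7) + 8)**2 = (((-3 - 1/2 + 1/2) - 7) + 8)**2 = ((-3 - 7) + 8)**2 = (-10 + 8)**2 = (-2)**2 = 4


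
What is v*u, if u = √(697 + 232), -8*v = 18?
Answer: -9*√929/4 ≈ -68.579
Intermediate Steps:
v = -9/4 (v = -⅛*18 = -9/4 ≈ -2.2500)
u = √929 ≈ 30.479
v*u = -9*√929/4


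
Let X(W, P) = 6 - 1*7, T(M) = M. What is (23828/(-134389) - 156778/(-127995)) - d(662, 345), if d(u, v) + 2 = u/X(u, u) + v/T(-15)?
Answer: 514573428329/747874785 ≈ 688.05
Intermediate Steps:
X(W, P) = -1 (X(W, P) = 6 - 7 = -1)
d(u, v) = -2 - u - v/15 (d(u, v) = -2 + (u/(-1) + v/(-15)) = -2 + (u*(-1) + v*(-1/15)) = -2 + (-u - v/15) = -2 - u - v/15)
(23828/(-134389) - 156778/(-127995)) - d(662, 345) = (23828/(-134389) - 156778/(-127995)) - (-2 - 1*662 - 1/15*345) = (23828*(-1/134389) - 156778*(-1/127995)) - (-2 - 662 - 23) = (-1036/5843 + 156778/127995) - 1*(-687) = 783451034/747874785 + 687 = 514573428329/747874785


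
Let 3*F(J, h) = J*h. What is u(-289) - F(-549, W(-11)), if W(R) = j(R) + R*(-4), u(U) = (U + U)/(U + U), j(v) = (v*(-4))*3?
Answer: 32209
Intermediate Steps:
j(v) = -12*v (j(v) = -4*v*3 = -12*v)
u(U) = 1 (u(U) = (2*U)/((2*U)) = (2*U)*(1/(2*U)) = 1)
W(R) = -16*R (W(R) = -12*R + R*(-4) = -12*R - 4*R = -16*R)
F(J, h) = J*h/3 (F(J, h) = (J*h)/3 = J*h/3)
u(-289) - F(-549, W(-11)) = 1 - (-549)*(-16*(-11))/3 = 1 - (-549)*176/3 = 1 - 1*(-32208) = 1 + 32208 = 32209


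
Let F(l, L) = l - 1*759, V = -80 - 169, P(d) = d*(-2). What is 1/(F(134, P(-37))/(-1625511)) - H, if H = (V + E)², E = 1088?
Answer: -438325114/625 ≈ -7.0132e+5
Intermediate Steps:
P(d) = -2*d
V = -249
F(l, L) = -759 + l (F(l, L) = l - 759 = -759 + l)
H = 703921 (H = (-249 + 1088)² = 839² = 703921)
1/(F(134, P(-37))/(-1625511)) - H = 1/((-759 + 134)/(-1625511)) - 1*703921 = 1/(-625*(-1/1625511)) - 703921 = 1/(625/1625511) - 703921 = 1625511/625 - 703921 = -438325114/625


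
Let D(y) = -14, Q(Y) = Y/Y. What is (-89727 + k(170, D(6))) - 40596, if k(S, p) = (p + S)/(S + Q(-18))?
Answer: -7428359/57 ≈ -1.3032e+5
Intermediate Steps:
Q(Y) = 1
k(S, p) = (S + p)/(1 + S) (k(S, p) = (p + S)/(S + 1) = (S + p)/(1 + S))
(-89727 + k(170, D(6))) - 40596 = (-89727 + (170 - 14)/(1 + 170)) - 40596 = (-89727 + 156/171) - 40596 = (-89727 + (1/171)*156) - 40596 = (-89727 + 52/57) - 40596 = -5114387/57 - 40596 = -7428359/57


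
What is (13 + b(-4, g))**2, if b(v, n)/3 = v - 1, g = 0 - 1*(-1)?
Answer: 4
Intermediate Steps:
g = 1 (g = 0 + 1 = 1)
b(v, n) = -3 + 3*v (b(v, n) = 3*(v - 1) = 3*(-1 + v) = -3 + 3*v)
(13 + b(-4, g))**2 = (13 + (-3 + 3*(-4)))**2 = (13 + (-3 - 12))**2 = (13 - 15)**2 = (-2)**2 = 4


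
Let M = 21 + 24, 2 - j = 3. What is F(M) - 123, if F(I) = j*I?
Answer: -168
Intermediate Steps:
j = -1 (j = 2 - 1*3 = 2 - 3 = -1)
M = 45
F(I) = -I
F(M) - 123 = -1*45 - 123 = -45 - 123 = -168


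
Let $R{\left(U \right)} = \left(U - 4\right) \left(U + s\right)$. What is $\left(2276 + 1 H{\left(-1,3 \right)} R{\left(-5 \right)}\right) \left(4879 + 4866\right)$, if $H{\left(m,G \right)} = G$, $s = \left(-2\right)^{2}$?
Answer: $22442735$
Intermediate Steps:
$s = 4$
$R{\left(U \right)} = \left(-4 + U\right) \left(4 + U\right)$ ($R{\left(U \right)} = \left(U - 4\right) \left(U + 4\right) = \left(-4 + U\right) \left(4 + U\right)$)
$\left(2276 + 1 H{\left(-1,3 \right)} R{\left(-5 \right)}\right) \left(4879 + 4866\right) = \left(2276 + 1 \cdot 3 \left(-16 + \left(-5\right)^{2}\right)\right) \left(4879 + 4866\right) = \left(2276 + 3 \left(-16 + 25\right)\right) 9745 = \left(2276 + 3 \cdot 9\right) 9745 = \left(2276 + 27\right) 9745 = 2303 \cdot 9745 = 22442735$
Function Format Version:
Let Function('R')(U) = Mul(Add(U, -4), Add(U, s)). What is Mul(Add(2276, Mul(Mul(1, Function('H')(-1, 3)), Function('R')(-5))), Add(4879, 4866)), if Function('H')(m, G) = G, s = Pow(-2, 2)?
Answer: 22442735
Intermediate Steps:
s = 4
Function('R')(U) = Mul(Add(-4, U), Add(4, U)) (Function('R')(U) = Mul(Add(U, -4), Add(U, 4)) = Mul(Add(-4, U), Add(4, U)))
Mul(Add(2276, Mul(Mul(1, Function('H')(-1, 3)), Function('R')(-5))), Add(4879, 4866)) = Mul(Add(2276, Mul(Mul(1, 3), Add(-16, Pow(-5, 2)))), Add(4879, 4866)) = Mul(Add(2276, Mul(3, Add(-16, 25))), 9745) = Mul(Add(2276, Mul(3, 9)), 9745) = Mul(Add(2276, 27), 9745) = Mul(2303, 9745) = 22442735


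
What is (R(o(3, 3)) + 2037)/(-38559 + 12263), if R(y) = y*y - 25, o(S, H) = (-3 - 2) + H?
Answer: -252/3287 ≈ -0.076666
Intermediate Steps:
o(S, H) = -5 + H
R(y) = -25 + y² (R(y) = y² - 25 = -25 + y²)
(R(o(3, 3)) + 2037)/(-38559 + 12263) = ((-25 + (-5 + 3)²) + 2037)/(-38559 + 12263) = ((-25 + (-2)²) + 2037)/(-26296) = ((-25 + 4) + 2037)*(-1/26296) = (-21 + 2037)*(-1/26296) = 2016*(-1/26296) = -252/3287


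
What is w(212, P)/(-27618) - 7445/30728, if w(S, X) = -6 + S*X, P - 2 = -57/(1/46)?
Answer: 8431064339/424322952 ≈ 19.869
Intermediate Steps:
P = -2620 (P = 2 - 57/(1/46) = 2 - 57/1/46 = 2 - 57*46 = 2 - 2622 = -2620)
w(212, P)/(-27618) - 7445/30728 = (-6 + 212*(-2620))/(-27618) - 7445/30728 = (-6 - 555440)*(-1/27618) - 7445*1/30728 = -555446*(-1/27618) - 7445/30728 = 277723/13809 - 7445/30728 = 8431064339/424322952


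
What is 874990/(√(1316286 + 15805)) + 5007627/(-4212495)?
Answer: -556403/468055 + 874990*√1332091/1332091 ≈ 756.93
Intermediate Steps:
874990/(√(1316286 + 15805)) + 5007627/(-4212495) = 874990/(√1332091) + 5007627*(-1/4212495) = 874990*(√1332091/1332091) - 556403/468055 = 874990*√1332091/1332091 - 556403/468055 = -556403/468055 + 874990*√1332091/1332091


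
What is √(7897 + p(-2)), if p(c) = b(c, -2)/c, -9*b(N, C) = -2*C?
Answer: 5*√2843/3 ≈ 88.866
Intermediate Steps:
b(N, C) = 2*C/9 (b(N, C) = -(-2)*C/9 = 2*C/9)
p(c) = -4/(9*c) (p(c) = ((2/9)*(-2))/c = -4/(9*c))
√(7897 + p(-2)) = √(7897 - 4/9/(-2)) = √(7897 - 4/9*(-½)) = √(7897 + 2/9) = √(71075/9) = 5*√2843/3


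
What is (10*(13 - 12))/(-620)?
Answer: -1/62 ≈ -0.016129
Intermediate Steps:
(10*(13 - 12))/(-620) = (10*1)*(-1/620) = 10*(-1/620) = -1/62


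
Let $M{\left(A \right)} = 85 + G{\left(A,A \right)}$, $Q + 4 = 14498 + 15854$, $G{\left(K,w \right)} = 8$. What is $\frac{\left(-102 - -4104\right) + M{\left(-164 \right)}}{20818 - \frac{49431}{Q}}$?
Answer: $\frac{41425020}{210578411} \approx 0.19672$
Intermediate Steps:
$Q = 30348$ ($Q = -4 + \left(14498 + 15854\right) = -4 + 30352 = 30348$)
$M{\left(A \right)} = 93$ ($M{\left(A \right)} = 85 + 8 = 93$)
$\frac{\left(-102 - -4104\right) + M{\left(-164 \right)}}{20818 - \frac{49431}{Q}} = \frac{\left(-102 - -4104\right) + 93}{20818 - \frac{49431}{30348}} = \frac{\left(-102 + 4104\right) + 93}{20818 - \frac{16477}{10116}} = \frac{4002 + 93}{20818 - \frac{16477}{10116}} = \frac{4095}{\frac{210578411}{10116}} = 4095 \cdot \frac{10116}{210578411} = \frac{41425020}{210578411}$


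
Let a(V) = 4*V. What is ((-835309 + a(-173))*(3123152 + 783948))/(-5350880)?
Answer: 163316975355/267544 ≈ 6.1043e+5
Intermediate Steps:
((-835309 + a(-173))*(3123152 + 783948))/(-5350880) = ((-835309 + 4*(-173))*(3123152 + 783948))/(-5350880) = ((-835309 - 692)*3907100)*(-1/5350880) = -836001*3907100*(-1/5350880) = -3266339507100*(-1/5350880) = 163316975355/267544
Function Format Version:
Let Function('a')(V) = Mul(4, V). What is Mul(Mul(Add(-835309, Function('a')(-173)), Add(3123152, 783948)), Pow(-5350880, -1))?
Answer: Rational(163316975355, 267544) ≈ 6.1043e+5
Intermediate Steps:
Mul(Mul(Add(-835309, Function('a')(-173)), Add(3123152, 783948)), Pow(-5350880, -1)) = Mul(Mul(Add(-835309, Mul(4, -173)), Add(3123152, 783948)), Pow(-5350880, -1)) = Mul(Mul(Add(-835309, -692), 3907100), Rational(-1, 5350880)) = Mul(Mul(-836001, 3907100), Rational(-1, 5350880)) = Mul(-3266339507100, Rational(-1, 5350880)) = Rational(163316975355, 267544)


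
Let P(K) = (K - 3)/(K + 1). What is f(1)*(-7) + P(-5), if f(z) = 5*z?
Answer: -33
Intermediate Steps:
P(K) = (-3 + K)/(1 + K)
f(1)*(-7) + P(-5) = (5*1)*(-7) + (-3 - 5)/(1 - 5) = 5*(-7) - 8/(-4) = -35 - ¼*(-8) = -35 + 2 = -33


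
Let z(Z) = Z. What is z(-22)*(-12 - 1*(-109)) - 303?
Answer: -2437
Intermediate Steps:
z(-22)*(-12 - 1*(-109)) - 303 = -22*(-12 - 1*(-109)) - 303 = -22*(-12 + 109) - 303 = -22*97 - 303 = -2134 - 303 = -2437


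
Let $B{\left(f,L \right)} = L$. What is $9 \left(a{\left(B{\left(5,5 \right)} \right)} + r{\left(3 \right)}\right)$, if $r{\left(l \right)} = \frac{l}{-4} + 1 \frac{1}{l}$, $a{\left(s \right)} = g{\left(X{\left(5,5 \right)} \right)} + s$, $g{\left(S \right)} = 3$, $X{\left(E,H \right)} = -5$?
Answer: $\frac{273}{4} \approx 68.25$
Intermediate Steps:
$a{\left(s \right)} = 3 + s$
$r{\left(l \right)} = \frac{1}{l} - \frac{l}{4}$ ($r{\left(l \right)} = l \left(- \frac{1}{4}\right) + \frac{1}{l} = - \frac{l}{4} + \frac{1}{l} = \frac{1}{l} - \frac{l}{4}$)
$9 \left(a{\left(B{\left(5,5 \right)} \right)} + r{\left(3 \right)}\right) = 9 \left(\left(3 + 5\right) + \left(\frac{1}{3} - \frac{3}{4}\right)\right) = 9 \left(8 + \left(\frac{1}{3} - \frac{3}{4}\right)\right) = 9 \left(8 - \frac{5}{12}\right) = 9 \cdot \frac{91}{12} = \frac{273}{4}$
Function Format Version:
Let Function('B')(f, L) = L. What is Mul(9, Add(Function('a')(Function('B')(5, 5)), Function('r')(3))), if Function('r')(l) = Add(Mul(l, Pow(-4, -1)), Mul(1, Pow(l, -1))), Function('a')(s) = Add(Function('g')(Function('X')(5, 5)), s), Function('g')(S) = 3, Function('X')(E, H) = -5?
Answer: Rational(273, 4) ≈ 68.250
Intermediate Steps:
Function('a')(s) = Add(3, s)
Function('r')(l) = Add(Pow(l, -1), Mul(Rational(-1, 4), l)) (Function('r')(l) = Add(Mul(l, Rational(-1, 4)), Pow(l, -1)) = Add(Mul(Rational(-1, 4), l), Pow(l, -1)) = Add(Pow(l, -1), Mul(Rational(-1, 4), l)))
Mul(9, Add(Function('a')(Function('B')(5, 5)), Function('r')(3))) = Mul(9, Add(Add(3, 5), Add(Pow(3, -1), Mul(Rational(-1, 4), 3)))) = Mul(9, Add(8, Add(Rational(1, 3), Rational(-3, 4)))) = Mul(9, Add(8, Rational(-5, 12))) = Mul(9, Rational(91, 12)) = Rational(273, 4)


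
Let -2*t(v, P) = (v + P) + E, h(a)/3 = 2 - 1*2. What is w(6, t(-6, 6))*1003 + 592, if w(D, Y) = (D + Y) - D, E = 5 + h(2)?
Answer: -3831/2 ≈ -1915.5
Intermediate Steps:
h(a) = 0 (h(a) = 3*(2 - 1*2) = 3*(2 - 2) = 3*0 = 0)
E = 5 (E = 5 + 0 = 5)
t(v, P) = -5/2 - P/2 - v/2 (t(v, P) = -((v + P) + 5)/2 = -((P + v) + 5)/2 = -(5 + P + v)/2 = -5/2 - P/2 - v/2)
w(D, Y) = Y
w(6, t(-6, 6))*1003 + 592 = (-5/2 - ½*6 - ½*(-6))*1003 + 592 = (-5/2 - 3 + 3)*1003 + 592 = -5/2*1003 + 592 = -5015/2 + 592 = -3831/2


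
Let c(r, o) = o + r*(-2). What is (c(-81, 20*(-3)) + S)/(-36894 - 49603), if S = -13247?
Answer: 13145/86497 ≈ 0.15197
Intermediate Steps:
c(r, o) = o - 2*r
(c(-81, 20*(-3)) + S)/(-36894 - 49603) = ((20*(-3) - 2*(-81)) - 13247)/(-36894 - 49603) = ((-60 + 162) - 13247)/(-86497) = (102 - 13247)*(-1/86497) = -13145*(-1/86497) = 13145/86497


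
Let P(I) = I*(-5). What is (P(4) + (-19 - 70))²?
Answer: 11881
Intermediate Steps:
P(I) = -5*I
(P(4) + (-19 - 70))² = (-5*4 + (-19 - 70))² = (-20 - 89)² = (-109)² = 11881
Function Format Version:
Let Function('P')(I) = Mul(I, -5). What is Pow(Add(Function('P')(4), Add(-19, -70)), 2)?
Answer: 11881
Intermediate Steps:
Function('P')(I) = Mul(-5, I)
Pow(Add(Function('P')(4), Add(-19, -70)), 2) = Pow(Add(Mul(-5, 4), Add(-19, -70)), 2) = Pow(Add(-20, -89), 2) = Pow(-109, 2) = 11881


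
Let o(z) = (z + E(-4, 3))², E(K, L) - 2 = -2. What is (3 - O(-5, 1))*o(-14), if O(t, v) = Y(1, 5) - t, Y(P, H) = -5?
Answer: 588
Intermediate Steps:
E(K, L) = 0 (E(K, L) = 2 - 2 = 0)
o(z) = z² (o(z) = (z + 0)² = z²)
O(t, v) = -5 - t
(3 - O(-5, 1))*o(-14) = (3 - (-5 - 1*(-5)))*(-14)² = (3 - (-5 + 5))*196 = (3 - 1*0)*196 = (3 + 0)*196 = 3*196 = 588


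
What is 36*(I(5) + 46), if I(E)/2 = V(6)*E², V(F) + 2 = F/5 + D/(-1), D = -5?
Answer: 9216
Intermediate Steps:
V(F) = 3 + F/5 (V(F) = -2 + (F/5 - 5/(-1)) = -2 + (F*(⅕) - 5*(-1)) = -2 + (F/5 + 5) = -2 + (5 + F/5) = 3 + F/5)
I(E) = 42*E²/5 (I(E) = 2*((3 + (⅕)*6)*E²) = 2*((3 + 6/5)*E²) = 2*(21*E²/5) = 42*E²/5)
36*(I(5) + 46) = 36*((42/5)*5² + 46) = 36*((42/5)*25 + 46) = 36*(210 + 46) = 36*256 = 9216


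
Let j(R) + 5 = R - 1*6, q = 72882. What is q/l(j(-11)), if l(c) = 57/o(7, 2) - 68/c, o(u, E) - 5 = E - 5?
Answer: 1603404/695 ≈ 2307.1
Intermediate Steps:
o(u, E) = E (o(u, E) = 5 + (E - 5) = 5 + (-5 + E) = E)
j(R) = -11 + R (j(R) = -5 + (R - 1*6) = -5 + (R - 6) = -5 + (-6 + R) = -11 + R)
l(c) = 57/2 - 68/c
q/l(j(-11)) = 72882/(57/2 - 68/(-11 - 11)) = 72882/(57/2 - 68/(-22)) = 72882/(57/2 - 68*(-1/22)) = 72882/(57/2 + 34/11) = 72882/(695/22) = 72882*(22/695) = 1603404/695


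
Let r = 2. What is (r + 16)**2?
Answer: 324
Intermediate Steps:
(r + 16)**2 = (2 + 16)**2 = 18**2 = 324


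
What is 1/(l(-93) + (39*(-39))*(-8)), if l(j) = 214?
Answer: 1/12382 ≈ 8.0762e-5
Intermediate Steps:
1/(l(-93) + (39*(-39))*(-8)) = 1/(214 + (39*(-39))*(-8)) = 1/(214 - 1521*(-8)) = 1/(214 + 12168) = 1/12382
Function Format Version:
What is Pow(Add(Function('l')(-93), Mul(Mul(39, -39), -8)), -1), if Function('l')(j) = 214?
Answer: Rational(1, 12382) ≈ 8.0762e-5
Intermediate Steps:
Pow(Add(Function('l')(-93), Mul(Mul(39, -39), -8)), -1) = Pow(Add(214, Mul(Mul(39, -39), -8)), -1) = Pow(Add(214, Mul(-1521, -8)), -1) = Pow(Add(214, 12168), -1) = Pow(12382, -1) = Rational(1, 12382)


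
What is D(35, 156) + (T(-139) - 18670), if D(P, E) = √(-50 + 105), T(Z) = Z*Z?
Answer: 651 + √55 ≈ 658.42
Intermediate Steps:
T(Z) = Z²
D(P, E) = √55
D(35, 156) + (T(-139) - 18670) = √55 + ((-139)² - 18670) = √55 + (19321 - 18670) = √55 + 651 = 651 + √55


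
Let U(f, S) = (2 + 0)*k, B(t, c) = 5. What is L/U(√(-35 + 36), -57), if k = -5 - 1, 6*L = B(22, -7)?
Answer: -5/72 ≈ -0.069444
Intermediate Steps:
L = ⅚ (L = (⅙)*5 = ⅚ ≈ 0.83333)
k = -6
U(f, S) = -12 (U(f, S) = (2 + 0)*(-6) = 2*(-6) = -12)
L/U(√(-35 + 36), -57) = (⅚)/(-12) = (⅚)*(-1/12) = -5/72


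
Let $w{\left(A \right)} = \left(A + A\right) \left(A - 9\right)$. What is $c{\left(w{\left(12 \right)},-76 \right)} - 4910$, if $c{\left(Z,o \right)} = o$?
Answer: $-4986$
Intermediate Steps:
$w{\left(A \right)} = 2 A \left(-9 + A\right)$
$c{\left(w{\left(12 \right)},-76 \right)} - 4910 = -76 - 4910 = -4986$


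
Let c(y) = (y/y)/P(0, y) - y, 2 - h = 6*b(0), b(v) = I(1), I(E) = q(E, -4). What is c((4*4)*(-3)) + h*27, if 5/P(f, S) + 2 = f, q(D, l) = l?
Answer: 3748/5 ≈ 749.60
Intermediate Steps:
P(f, S) = 5/(-2 + f)
I(E) = -4
b(v) = -4
h = 26 (h = 2 - 6*(-4) = 2 - 1*(-24) = 2 + 24 = 26)
c(y) = -⅖ - y (c(y) = (y/y)/((5/(-2 + 0))) - y = 1/(5/(-2)) - y = 1/(5*(-½)) - y = 1/(-5/2) - y = 1*(-⅖) - y = -⅖ - y)
c((4*4)*(-3)) + h*27 = (-⅖ - 4*4*(-3)) + 26*27 = (-⅖ - 16*(-3)) + 702 = (-⅖ - 1*(-48)) + 702 = (-⅖ + 48) + 702 = 238/5 + 702 = 3748/5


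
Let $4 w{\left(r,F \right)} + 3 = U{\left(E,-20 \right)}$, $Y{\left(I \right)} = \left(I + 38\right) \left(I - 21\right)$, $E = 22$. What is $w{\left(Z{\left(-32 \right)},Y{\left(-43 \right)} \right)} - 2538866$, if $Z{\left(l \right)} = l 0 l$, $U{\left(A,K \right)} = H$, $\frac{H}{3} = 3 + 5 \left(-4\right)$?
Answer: $- \frac{5077759}{2} \approx -2.5389 \cdot 10^{6}$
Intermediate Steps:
$H = -51$ ($H = 3 \left(3 + 5 \left(-4\right)\right) = 3 \left(3 - 20\right) = 3 \left(-17\right) = -51$)
$U{\left(A,K \right)} = -51$
$Z{\left(l \right)} = 0$ ($Z{\left(l \right)} = 0 l = 0$)
$Y{\left(I \right)} = \left(-21 + I\right) \left(38 + I\right)$ ($Y{\left(I \right)} = \left(38 + I\right) \left(-21 + I\right) = \left(-21 + I\right) \left(38 + I\right)$)
$w{\left(r,F \right)} = - \frac{27}{2}$ ($w{\left(r,F \right)} = - \frac{3}{4} + \frac{1}{4} \left(-51\right) = - \frac{3}{4} - \frac{51}{4} = - \frac{27}{2}$)
$w{\left(Z{\left(-32 \right)},Y{\left(-43 \right)} \right)} - 2538866 = - \frac{27}{2} - 2538866 = - \frac{5077759}{2}$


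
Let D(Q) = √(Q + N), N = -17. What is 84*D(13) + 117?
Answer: 117 + 168*I ≈ 117.0 + 168.0*I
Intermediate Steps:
D(Q) = √(-17 + Q) (D(Q) = √(Q - 17) = √(-17 + Q))
84*D(13) + 117 = 84*√(-17 + 13) + 117 = 84*√(-4) + 117 = 84*(2*I) + 117 = 168*I + 117 = 117 + 168*I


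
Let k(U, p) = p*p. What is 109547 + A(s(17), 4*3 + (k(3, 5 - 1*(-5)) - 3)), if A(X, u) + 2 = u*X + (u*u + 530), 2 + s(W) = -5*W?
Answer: 112473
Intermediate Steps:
k(U, p) = p²
s(W) = -2 - 5*W
A(X, u) = 528 + u² + X*u (A(X, u) = -2 + (u*X + (u*u + 530)) = -2 + (X*u + (u² + 530)) = -2 + (X*u + (530 + u²)) = -2 + (530 + u² + X*u) = 528 + u² + X*u)
109547 + A(s(17), 4*3 + (k(3, 5 - 1*(-5)) - 3)) = 109547 + (528 + (4*3 + ((5 - 1*(-5))² - 3))² + (-2 - 5*17)*(4*3 + ((5 - 1*(-5))² - 3))) = 109547 + (528 + (12 + ((5 + 5)² - 3))² + (-2 - 85)*(12 + ((5 + 5)² - 3))) = 109547 + (528 + (12 + (10² - 3))² - 87*(12 + (10² - 3))) = 109547 + (528 + (12 + (100 - 3))² - 87*(12 + (100 - 3))) = 109547 + (528 + (12 + 97)² - 87*(12 + 97)) = 109547 + (528 + 109² - 87*109) = 109547 + (528 + 11881 - 9483) = 109547 + 2926 = 112473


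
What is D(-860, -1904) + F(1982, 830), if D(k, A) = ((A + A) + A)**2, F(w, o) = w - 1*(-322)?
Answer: 32629248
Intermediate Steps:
F(w, o) = 322 + w (F(w, o) = w + 322 = 322 + w)
D(k, A) = 9*A**2 (D(k, A) = (2*A + A)**2 = (3*A)**2 = 9*A**2)
D(-860, -1904) + F(1982, 830) = 9*(-1904)**2 + (322 + 1982) = 9*3625216 + 2304 = 32626944 + 2304 = 32629248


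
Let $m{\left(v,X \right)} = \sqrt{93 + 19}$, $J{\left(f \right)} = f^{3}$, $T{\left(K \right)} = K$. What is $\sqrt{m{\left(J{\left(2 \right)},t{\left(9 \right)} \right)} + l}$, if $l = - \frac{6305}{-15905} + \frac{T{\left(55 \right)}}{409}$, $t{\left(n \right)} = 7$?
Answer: $\frac{2 \sqrt{224656483604 + 1692676458841 \sqrt{7}}}{1301029} \approx 3.3338$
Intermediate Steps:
$m{\left(v,X \right)} = 4 \sqrt{7}$ ($m{\left(v,X \right)} = \sqrt{112} = 4 \sqrt{7}$)
$l = \frac{690704}{1301029}$ ($l = - \frac{6305}{-15905} + \frac{55}{409} = \left(-6305\right) \left(- \frac{1}{15905}\right) + 55 \cdot \frac{1}{409} = \frac{1261}{3181} + \frac{55}{409} = \frac{690704}{1301029} \approx 0.53089$)
$\sqrt{m{\left(J{\left(2 \right)},t{\left(9 \right)} \right)} + l} = \sqrt{4 \sqrt{7} + \frac{690704}{1301029}} = \sqrt{\frac{690704}{1301029} + 4 \sqrt{7}}$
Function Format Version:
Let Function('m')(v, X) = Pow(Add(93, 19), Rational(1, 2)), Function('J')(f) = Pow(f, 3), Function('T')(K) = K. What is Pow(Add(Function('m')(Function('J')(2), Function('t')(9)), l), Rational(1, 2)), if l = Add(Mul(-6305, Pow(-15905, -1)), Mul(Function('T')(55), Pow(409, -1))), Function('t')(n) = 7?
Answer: Mul(Rational(2, 1301029), Pow(Add(224656483604, Mul(1692676458841, Pow(7, Rational(1, 2)))), Rational(1, 2))) ≈ 3.3338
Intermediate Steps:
Function('m')(v, X) = Mul(4, Pow(7, Rational(1, 2))) (Function('m')(v, X) = Pow(112, Rational(1, 2)) = Mul(4, Pow(7, Rational(1, 2))))
l = Rational(690704, 1301029) (l = Add(Mul(-6305, Pow(-15905, -1)), Mul(55, Pow(409, -1))) = Add(Mul(-6305, Rational(-1, 15905)), Mul(55, Rational(1, 409))) = Add(Rational(1261, 3181), Rational(55, 409)) = Rational(690704, 1301029) ≈ 0.53089)
Pow(Add(Function('m')(Function('J')(2), Function('t')(9)), l), Rational(1, 2)) = Pow(Add(Mul(4, Pow(7, Rational(1, 2))), Rational(690704, 1301029)), Rational(1, 2)) = Pow(Add(Rational(690704, 1301029), Mul(4, Pow(7, Rational(1, 2)))), Rational(1, 2))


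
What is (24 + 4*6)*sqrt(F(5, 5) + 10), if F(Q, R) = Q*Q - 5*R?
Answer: 48*sqrt(10) ≈ 151.79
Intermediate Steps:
F(Q, R) = Q**2 - 5*R
(24 + 4*6)*sqrt(F(5, 5) + 10) = (24 + 4*6)*sqrt((5**2 - 5*5) + 10) = (24 + 24)*sqrt((25 - 25) + 10) = 48*sqrt(0 + 10) = 48*sqrt(10)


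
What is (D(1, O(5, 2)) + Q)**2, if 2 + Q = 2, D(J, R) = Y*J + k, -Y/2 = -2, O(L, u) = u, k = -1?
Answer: 9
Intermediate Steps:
Y = 4 (Y = -2*(-2) = 4)
D(J, R) = -1 + 4*J (D(J, R) = 4*J - 1 = -1 + 4*J)
Q = 0 (Q = -2 + 2 = 0)
(D(1, O(5, 2)) + Q)**2 = ((-1 + 4*1) + 0)**2 = ((-1 + 4) + 0)**2 = (3 + 0)**2 = 3**2 = 9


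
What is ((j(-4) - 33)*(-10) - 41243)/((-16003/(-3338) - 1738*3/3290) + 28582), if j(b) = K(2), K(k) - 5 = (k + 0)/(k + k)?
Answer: -24995077520/17440185621 ≈ -1.4332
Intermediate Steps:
K(k) = 11/2 (K(k) = 5 + (k + 0)/(k + k) = 5 + k/((2*k)) = 5 + k*(1/(2*k)) = 5 + ½ = 11/2)
j(b) = 11/2
((j(-4) - 33)*(-10) - 41243)/((-16003/(-3338) - 1738*3/3290) + 28582) = ((11/2 - 33)*(-10) - 41243)/((-16003/(-3338) - 1738*3/3290) + 28582) = (-55/2*(-10) - 41243)/((-16003*(-1/3338) - 5214*1/3290) + 28582) = (275 - 41243)/((16003/3338 - 2607/1645) + 28582) = -40968/(17622769/5491010 + 28582) = -40968/156961670589/5491010 = -40968*5491010/156961670589 = -24995077520/17440185621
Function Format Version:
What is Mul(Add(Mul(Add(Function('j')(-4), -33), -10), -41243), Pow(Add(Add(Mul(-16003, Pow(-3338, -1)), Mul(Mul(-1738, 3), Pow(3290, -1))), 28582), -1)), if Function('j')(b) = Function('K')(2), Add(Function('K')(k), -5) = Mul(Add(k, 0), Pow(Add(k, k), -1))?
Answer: Rational(-24995077520, 17440185621) ≈ -1.4332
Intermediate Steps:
Function('K')(k) = Rational(11, 2) (Function('K')(k) = Add(5, Mul(Add(k, 0), Pow(Add(k, k), -1))) = Add(5, Mul(k, Pow(Mul(2, k), -1))) = Add(5, Mul(k, Mul(Rational(1, 2), Pow(k, -1)))) = Add(5, Rational(1, 2)) = Rational(11, 2))
Function('j')(b) = Rational(11, 2)
Mul(Add(Mul(Add(Function('j')(-4), -33), -10), -41243), Pow(Add(Add(Mul(-16003, Pow(-3338, -1)), Mul(Mul(-1738, 3), Pow(3290, -1))), 28582), -1)) = Mul(Add(Mul(Add(Rational(11, 2), -33), -10), -41243), Pow(Add(Add(Mul(-16003, Pow(-3338, -1)), Mul(Mul(-1738, 3), Pow(3290, -1))), 28582), -1)) = Mul(Add(Mul(Rational(-55, 2), -10), -41243), Pow(Add(Add(Mul(-16003, Rational(-1, 3338)), Mul(-5214, Rational(1, 3290))), 28582), -1)) = Mul(Add(275, -41243), Pow(Add(Add(Rational(16003, 3338), Rational(-2607, 1645)), 28582), -1)) = Mul(-40968, Pow(Add(Rational(17622769, 5491010), 28582), -1)) = Mul(-40968, Pow(Rational(156961670589, 5491010), -1)) = Mul(-40968, Rational(5491010, 156961670589)) = Rational(-24995077520, 17440185621)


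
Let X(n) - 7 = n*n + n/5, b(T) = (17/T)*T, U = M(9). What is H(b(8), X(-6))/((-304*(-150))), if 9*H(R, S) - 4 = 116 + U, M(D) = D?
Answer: 43/136800 ≈ 0.00031433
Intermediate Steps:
U = 9
b(T) = 17
X(n) = 7 + n**2 + n/5 (X(n) = 7 + (n*n + n/5) = 7 + (n**2 + n*(1/5)) = 7 + (n**2 + n/5) = 7 + n**2 + n/5)
H(R, S) = 43/3 (H(R, S) = 4/9 + (116 + 9)/9 = 4/9 + (1/9)*125 = 4/9 + 125/9 = 43/3)
H(b(8), X(-6))/((-304*(-150))) = 43/(3*((-304*(-150)))) = (43/3)/45600 = (43/3)*(1/45600) = 43/136800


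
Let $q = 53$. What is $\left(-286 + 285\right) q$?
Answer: $-53$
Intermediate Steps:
$\left(-286 + 285\right) q = \left(-286 + 285\right) 53 = \left(-1\right) 53 = -53$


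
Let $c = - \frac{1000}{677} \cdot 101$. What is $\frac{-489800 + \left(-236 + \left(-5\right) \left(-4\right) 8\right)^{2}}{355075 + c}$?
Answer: $- \frac{327684248}{240284775} \approx -1.3637$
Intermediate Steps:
$c = - \frac{101000}{677}$ ($c = \left(-1000\right) \frac{1}{677} \cdot 101 = \left(- \frac{1000}{677}\right) 101 = - \frac{101000}{677} \approx -149.19$)
$\frac{-489800 + \left(-236 + \left(-5\right) \left(-4\right) 8\right)^{2}}{355075 + c} = \frac{-489800 + \left(-236 + \left(-5\right) \left(-4\right) 8\right)^{2}}{355075 - \frac{101000}{677}} = \frac{-489800 + \left(-236 + 20 \cdot 8\right)^{2}}{\frac{240284775}{677}} = \left(-489800 + \left(-236 + 160\right)^{2}\right) \frac{677}{240284775} = \left(-489800 + \left(-76\right)^{2}\right) \frac{677}{240284775} = \left(-489800 + 5776\right) \frac{677}{240284775} = \left(-484024\right) \frac{677}{240284775} = - \frac{327684248}{240284775}$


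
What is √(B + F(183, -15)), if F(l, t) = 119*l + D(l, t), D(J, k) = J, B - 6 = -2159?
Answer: √19807 ≈ 140.74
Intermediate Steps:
B = -2153 (B = 6 - 2159 = -2153)
F(l, t) = 120*l (F(l, t) = 119*l + l = 120*l)
√(B + F(183, -15)) = √(-2153 + 120*183) = √(-2153 + 21960) = √19807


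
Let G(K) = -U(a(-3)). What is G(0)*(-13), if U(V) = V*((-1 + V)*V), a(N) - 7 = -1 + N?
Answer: 234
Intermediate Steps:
a(N) = 6 + N (a(N) = 7 + (-1 + N) = 6 + N)
U(V) = V²*(-1 + V) (U(V) = V*(V*(-1 + V)) = V²*(-1 + V))
G(K) = -18 (G(K) = -(6 - 3)²*(-1 + (6 - 3)) = -3²*(-1 + 3) = -9*2 = -1*18 = -18)
G(0)*(-13) = -18*(-13) = 234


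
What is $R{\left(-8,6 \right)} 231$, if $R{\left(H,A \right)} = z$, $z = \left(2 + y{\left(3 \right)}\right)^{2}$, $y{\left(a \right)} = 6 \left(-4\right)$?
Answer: $111804$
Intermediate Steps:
$y{\left(a \right)} = -24$
$z = 484$ ($z = \left(2 - 24\right)^{2} = \left(-22\right)^{2} = 484$)
$R{\left(H,A \right)} = 484$
$R{\left(-8,6 \right)} 231 = 484 \cdot 231 = 111804$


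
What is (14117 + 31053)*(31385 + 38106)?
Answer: 3138908470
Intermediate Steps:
(14117 + 31053)*(31385 + 38106) = 45170*69491 = 3138908470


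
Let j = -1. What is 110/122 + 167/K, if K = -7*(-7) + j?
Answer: 12827/2928 ≈ 4.3808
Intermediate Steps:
K = 48 (K = -7*(-7) - 1 = 49 - 1 = 48)
110/122 + 167/K = 110/122 + 167/48 = 110*(1/122) + 167*(1/48) = 55/61 + 167/48 = 12827/2928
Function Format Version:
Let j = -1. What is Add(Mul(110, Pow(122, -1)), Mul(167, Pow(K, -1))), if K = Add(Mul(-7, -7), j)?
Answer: Rational(12827, 2928) ≈ 4.3808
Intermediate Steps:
K = 48 (K = Add(Mul(-7, -7), -1) = Add(49, -1) = 48)
Add(Mul(110, Pow(122, -1)), Mul(167, Pow(K, -1))) = Add(Mul(110, Pow(122, -1)), Mul(167, Pow(48, -1))) = Add(Mul(110, Rational(1, 122)), Mul(167, Rational(1, 48))) = Add(Rational(55, 61), Rational(167, 48)) = Rational(12827, 2928)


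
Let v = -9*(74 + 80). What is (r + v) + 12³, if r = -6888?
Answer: -6546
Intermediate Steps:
v = -1386 (v = -9*154 = -1386)
(r + v) + 12³ = (-6888 - 1386) + 12³ = -8274 + 1728 = -6546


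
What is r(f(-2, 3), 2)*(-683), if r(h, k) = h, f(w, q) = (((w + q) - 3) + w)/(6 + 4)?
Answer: 1366/5 ≈ 273.20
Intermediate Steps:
f(w, q) = -3/10 + w/5 + q/10 (f(w, q) = (((q + w) - 3) + w)/10 = ((-3 + q + w) + w)*(⅒) = (-3 + q + 2*w)*(⅒) = -3/10 + w/5 + q/10)
r(f(-2, 3), 2)*(-683) = (-3/10 + (⅕)*(-2) + (⅒)*3)*(-683) = (-3/10 - ⅖ + 3/10)*(-683) = -⅖*(-683) = 1366/5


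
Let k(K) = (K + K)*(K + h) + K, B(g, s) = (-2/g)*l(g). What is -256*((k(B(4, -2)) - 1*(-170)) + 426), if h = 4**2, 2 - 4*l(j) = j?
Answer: -154720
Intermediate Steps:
l(j) = 1/2 - j/4
h = 16
B(g, s) = -2*(1/2 - g/4)/g (B(g, s) = (-2/g)*(1/2 - g/4) = -2*(1/2 - g/4)/g)
k(K) = K + 2*K*(16 + K) (k(K) = (K + K)*(K + 16) + K = (2*K)*(16 + K) + K = 2*K*(16 + K) + K = K + 2*K*(16 + K))
-256*((k(B(4, -2)) - 1*(-170)) + 426) = -256*((((1/2)*(-2 + 4)/4)*(33 + 2*((1/2)*(-2 + 4)/4)) - 1*(-170)) + 426) = -256*((((1/2)*(1/4)*2)*(33 + 2*((1/2)*(1/4)*2)) + 170) + 426) = -256*(((33 + 2*(1/4))/4 + 170) + 426) = -256*(((33 + 1/2)/4 + 170) + 426) = -256*(((1/4)*(67/2) + 170) + 426) = -256*((67/8 + 170) + 426) = -256*(1427/8 + 426) = -256*4835/8 = -154720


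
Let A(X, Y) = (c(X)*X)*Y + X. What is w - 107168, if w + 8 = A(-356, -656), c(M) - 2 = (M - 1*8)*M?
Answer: 30262888564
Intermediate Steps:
c(M) = 2 + M*(-8 + M) (c(M) = 2 + (M - 1*8)*M = 2 + (M - 8)*M = 2 + (-8 + M)*M = 2 + M*(-8 + M))
A(X, Y) = X + X*Y*(2 + X² - 8*X) (A(X, Y) = ((2 + X² - 8*X)*X)*Y + X = (X*(2 + X² - 8*X))*Y + X = X*Y*(2 + X² - 8*X) + X = X + X*Y*(2 + X² - 8*X))
w = 30262995732 (w = -8 - 356*(1 - 656*(2 + (-356)² - 8*(-356))) = -8 - 356*(1 - 656*(2 + 126736 + 2848)) = -8 - 356*(1 - 656*129586) = -8 - 356*(1 - 85008416) = -8 - 356*(-85008415) = -8 + 30262995740 = 30262995732)
w - 107168 = 30262995732 - 107168 = 30262888564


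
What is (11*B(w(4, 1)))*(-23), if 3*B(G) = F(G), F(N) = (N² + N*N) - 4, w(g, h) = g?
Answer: -7084/3 ≈ -2361.3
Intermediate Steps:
F(N) = -4 + 2*N² (F(N) = (N² + N²) - 4 = 2*N² - 4 = -4 + 2*N²)
B(G) = -4/3 + 2*G²/3 (B(G) = (-4 + 2*G²)/3 = -4/3 + 2*G²/3)
(11*B(w(4, 1)))*(-23) = (11*(-4/3 + (⅔)*4²))*(-23) = (11*(-4/3 + (⅔)*16))*(-23) = (11*(-4/3 + 32/3))*(-23) = (11*(28/3))*(-23) = (308/3)*(-23) = -7084/3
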